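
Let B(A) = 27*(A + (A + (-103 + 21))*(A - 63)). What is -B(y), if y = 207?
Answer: -491589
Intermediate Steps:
B(A) = 27*A + 27*(-82 + A)*(-63 + A) (B(A) = 27*(A + (A - 82)*(-63 + A)) = 27*(A + (-82 + A)*(-63 + A)) = 27*A + 27*(-82 + A)*(-63 + A))
-B(y) = -(139482 - 3888*207 + 27*207²) = -(139482 - 804816 + 27*42849) = -(139482 - 804816 + 1156923) = -1*491589 = -491589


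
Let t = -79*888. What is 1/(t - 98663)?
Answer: -1/168815 ≈ -5.9236e-6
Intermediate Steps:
t = -70152
1/(t - 98663) = 1/(-70152 - 98663) = 1/(-168815) = -1/168815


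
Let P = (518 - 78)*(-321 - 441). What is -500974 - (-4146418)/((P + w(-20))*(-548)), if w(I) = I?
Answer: -46025581449591/91872200 ≈ -5.0097e+5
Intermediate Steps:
P = -335280 (P = 440*(-762) = -335280)
-500974 - (-4146418)/((P + w(-20))*(-548)) = -500974 - (-4146418)/((-335280 - 20)*(-548)) = -500974 - (-4146418)/((-335300*(-548))) = -500974 - (-4146418)/183744400 = -500974 - 1*(-2073209/91872200) = -500974 + 2073209/91872200 = -46025581449591/91872200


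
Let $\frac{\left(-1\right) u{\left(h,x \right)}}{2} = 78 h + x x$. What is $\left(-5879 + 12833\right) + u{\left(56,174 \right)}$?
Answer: $-62334$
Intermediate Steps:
$u{\left(h,x \right)} = - 156 h - 2 x^{2}$ ($u{\left(h,x \right)} = - 2 \left(78 h + x x\right) = - 2 \left(78 h + x^{2}\right) = - 2 \left(x^{2} + 78 h\right) = - 156 h - 2 x^{2}$)
$\left(-5879 + 12833\right) + u{\left(56,174 \right)} = \left(-5879 + 12833\right) - \left(8736 + 2 \cdot 174^{2}\right) = 6954 - 69288 = -62334$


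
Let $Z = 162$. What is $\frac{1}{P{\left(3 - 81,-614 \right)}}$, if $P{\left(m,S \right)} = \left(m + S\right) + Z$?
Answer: $- \frac{1}{530} \approx -0.0018868$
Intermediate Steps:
$P{\left(m,S \right)} = 162 + S + m$ ($P{\left(m,S \right)} = \left(m + S\right) + 162 = \left(S + m\right) + 162 = 162 + S + m$)
$\frac{1}{P{\left(3 - 81,-614 \right)}} = \frac{1}{162 - 614 + \left(3 - 81\right)} = \frac{1}{162 - 614 - 78} = \frac{1}{-530} = - \frac{1}{530}$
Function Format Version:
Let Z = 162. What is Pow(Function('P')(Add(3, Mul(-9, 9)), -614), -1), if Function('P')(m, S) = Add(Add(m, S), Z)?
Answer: Rational(-1, 530) ≈ -0.0018868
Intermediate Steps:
Function('P')(m, S) = Add(162, S, m) (Function('P')(m, S) = Add(Add(m, S), 162) = Add(Add(S, m), 162) = Add(162, S, m))
Pow(Function('P')(Add(3, Mul(-9, 9)), -614), -1) = Pow(Add(162, -614, Add(3, Mul(-9, 9))), -1) = Pow(Add(162, -614, Add(3, -81)), -1) = Pow(Add(162, -614, -78), -1) = Pow(-530, -1) = Rational(-1, 530)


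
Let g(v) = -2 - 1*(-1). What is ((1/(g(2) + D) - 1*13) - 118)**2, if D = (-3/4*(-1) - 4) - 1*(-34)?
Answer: 242892225/14161 ≈ 17152.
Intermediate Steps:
g(v) = -1 (g(v) = -2 + 1 = -1)
D = 123/4 (D = (-3*1/4*(-1) - 4) + 34 = (-3/4*(-1) - 4) + 34 = (3/4 - 4) + 34 = -13/4 + 34 = 123/4 ≈ 30.750)
((1/(g(2) + D) - 1*13) - 118)**2 = ((1/(-1 + 123/4) - 1*13) - 118)**2 = ((1/(119/4) - 13) - 118)**2 = ((4/119 - 13) - 118)**2 = (-1543/119 - 118)**2 = (-15585/119)**2 = 242892225/14161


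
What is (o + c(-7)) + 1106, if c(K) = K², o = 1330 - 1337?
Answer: 1148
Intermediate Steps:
o = -7
(o + c(-7)) + 1106 = (-7 + (-7)²) + 1106 = (-7 + 49) + 1106 = 42 + 1106 = 1148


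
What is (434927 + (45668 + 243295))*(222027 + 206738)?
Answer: 310378695850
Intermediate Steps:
(434927 + (45668 + 243295))*(222027 + 206738) = (434927 + 288963)*428765 = 723890*428765 = 310378695850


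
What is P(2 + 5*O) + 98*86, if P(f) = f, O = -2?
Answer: 8420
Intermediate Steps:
P(2 + 5*O) + 98*86 = (2 + 5*(-2)) + 98*86 = (2 - 10) + 8428 = -8 + 8428 = 8420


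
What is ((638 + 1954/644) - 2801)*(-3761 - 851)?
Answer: 1603843754/161 ≈ 9.9618e+6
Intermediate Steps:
((638 + 1954/644) - 2801)*(-3761 - 851) = ((638 + 1954*(1/644)) - 2801)*(-4612) = ((638 + 977/322) - 2801)*(-4612) = (206413/322 - 2801)*(-4612) = -695509/322*(-4612) = 1603843754/161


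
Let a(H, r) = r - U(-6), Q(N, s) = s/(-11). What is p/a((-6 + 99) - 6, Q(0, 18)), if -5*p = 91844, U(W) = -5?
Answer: -1010284/185 ≈ -5461.0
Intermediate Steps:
Q(N, s) = -s/11 (Q(N, s) = s*(-1/11) = -s/11)
a(H, r) = 5 + r (a(H, r) = r - 1*(-5) = r + 5 = 5 + r)
p = -91844/5 (p = -⅕*91844 = -91844/5 ≈ -18369.)
p/a((-6 + 99) - 6, Q(0, 18)) = -91844/(5*(5 - 1/11*18)) = -91844/(5*(5 - 18/11)) = -91844/(5*37/11) = -91844/5*11/37 = -1010284/185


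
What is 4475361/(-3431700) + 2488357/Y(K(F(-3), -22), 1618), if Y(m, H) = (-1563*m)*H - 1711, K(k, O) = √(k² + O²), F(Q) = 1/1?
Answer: -149266172273361848003/114457194073629629100 - 6292890621438*√485/3101820977605139 ≈ -1.3488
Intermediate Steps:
F(Q) = 1 (F(Q) = 1*1 = 1)
K(k, O) = √(O² + k²)
Y(m, H) = -1711 - 1563*H*m (Y(m, H) = -1563*H*m - 1711 = -1711 - 1563*H*m)
4475361/(-3431700) + 2488357/Y(K(F(-3), -22), 1618) = 4475361/(-3431700) + 2488357/(-1711 - 1563*1618*√((-22)² + 1²)) = 4475361*(-1/3431700) + 2488357/(-1711 - 1563*1618*√(484 + 1)) = -1491787/1143900 + 2488357/(-1711 - 1563*1618*√485) = -1491787/1143900 + 2488357/(-1711 - 2528934*√485)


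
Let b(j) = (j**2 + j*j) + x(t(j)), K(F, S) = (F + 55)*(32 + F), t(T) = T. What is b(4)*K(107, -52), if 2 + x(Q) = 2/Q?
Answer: 686799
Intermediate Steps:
x(Q) = -2 + 2/Q
K(F, S) = (32 + F)*(55 + F) (K(F, S) = (55 + F)*(32 + F) = (32 + F)*(55 + F))
b(j) = -2 + 2/j + 2*j**2 (b(j) = (j**2 + j*j) + (-2 + 2/j) = (j**2 + j**2) + (-2 + 2/j) = 2*j**2 + (-2 + 2/j) = -2 + 2/j + 2*j**2)
b(4)*K(107, -52) = (-2 + 2/4 + 2*4**2)*(1760 + 107**2 + 87*107) = (-2 + 2*(1/4) + 2*16)*(1760 + 11449 + 9309) = (-2 + 1/2 + 32)*22518 = (61/2)*22518 = 686799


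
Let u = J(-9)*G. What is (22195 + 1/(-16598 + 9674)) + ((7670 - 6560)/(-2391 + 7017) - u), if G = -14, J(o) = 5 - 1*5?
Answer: 13165239661/593156 ≈ 22195.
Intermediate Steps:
J(o) = 0 (J(o) = 5 - 5 = 0)
u = 0 (u = 0*(-14) = 0)
(22195 + 1/(-16598 + 9674)) + ((7670 - 6560)/(-2391 + 7017) - u) = (22195 + 1/(-16598 + 9674)) + ((7670 - 6560)/(-2391 + 7017) - 1*0) = (22195 + 1/(-6924)) + (1110/4626 + 0) = (22195 - 1/6924) + (1110*(1/4626) + 0) = 153678179/6924 + (185/771 + 0) = 153678179/6924 + 185/771 = 13165239661/593156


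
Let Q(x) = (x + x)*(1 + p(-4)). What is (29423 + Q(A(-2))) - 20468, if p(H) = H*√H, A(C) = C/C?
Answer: 8957 - 16*I ≈ 8957.0 - 16.0*I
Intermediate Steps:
A(C) = 1
p(H) = H^(3/2)
Q(x) = 2*x*(1 - 8*I) (Q(x) = (x + x)*(1 + (-4)^(3/2)) = (2*x)*(1 - 8*I) = 2*x*(1 - 8*I))
(29423 + Q(A(-2))) - 20468 = (29423 + 1*(2 - 16*I)) - 20468 = (29423 + (2 - 16*I)) - 20468 = (29425 - 16*I) - 20468 = 8957 - 16*I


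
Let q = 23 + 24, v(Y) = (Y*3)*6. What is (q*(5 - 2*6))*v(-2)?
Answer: 11844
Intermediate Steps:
v(Y) = 18*Y (v(Y) = (3*Y)*6 = 18*Y)
q = 47
(q*(5 - 2*6))*v(-2) = (47*(5 - 2*6))*(18*(-2)) = (47*(5 - 12))*(-36) = (47*(-7))*(-36) = -329*(-36) = 11844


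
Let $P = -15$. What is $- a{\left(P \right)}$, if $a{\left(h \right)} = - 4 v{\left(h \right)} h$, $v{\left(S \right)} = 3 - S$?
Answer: $-1080$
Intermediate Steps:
$a{\left(h \right)} = h \left(-12 + 4 h\right)$ ($a{\left(h \right)} = - 4 \left(3 - h\right) h = \left(-12 + 4 h\right) h = h \left(-12 + 4 h\right)$)
$- a{\left(P \right)} = - 4 \left(-15\right) \left(-3 - 15\right) = - 4 \left(-15\right) \left(-18\right) = \left(-1\right) 1080 = -1080$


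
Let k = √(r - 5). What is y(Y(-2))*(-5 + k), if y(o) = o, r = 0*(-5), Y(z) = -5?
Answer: 25 - 5*I*√5 ≈ 25.0 - 11.18*I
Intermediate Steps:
r = 0
k = I*√5 (k = √(0 - 5) = √(-5) = I*√5 ≈ 2.2361*I)
y(Y(-2))*(-5 + k) = -5*(-5 + I*√5) = 25 - 5*I*√5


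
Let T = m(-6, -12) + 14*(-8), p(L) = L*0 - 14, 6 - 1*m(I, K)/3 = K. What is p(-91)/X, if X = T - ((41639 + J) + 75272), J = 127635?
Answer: 7/122302 ≈ 5.7235e-5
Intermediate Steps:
m(I, K) = 18 - 3*K
p(L) = -14 (p(L) = 0 - 14 = -14)
T = -58 (T = (18 - 3*(-12)) + 14*(-8) = (18 + 36) - 112 = 54 - 112 = -58)
X = -244604 (X = -58 - ((41639 + 127635) + 75272) = -58 - (169274 + 75272) = -58 - 1*244546 = -58 - 244546 = -244604)
p(-91)/X = -14/(-244604) = -14*(-1/244604) = 7/122302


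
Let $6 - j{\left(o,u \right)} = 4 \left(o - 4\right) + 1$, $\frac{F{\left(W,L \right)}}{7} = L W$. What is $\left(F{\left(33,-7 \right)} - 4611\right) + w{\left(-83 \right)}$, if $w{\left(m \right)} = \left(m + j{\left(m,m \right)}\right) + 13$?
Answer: $-5945$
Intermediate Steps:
$F{\left(W,L \right)} = 7 L W$
$j{\left(o,u \right)} = 21 - 4 o$ ($j{\left(o,u \right)} = 6 - \left(4 \left(o - 4\right) + 1\right) = 6 - \left(4 \left(-4 + o\right) + 1\right) = 6 - \left(\left(-16 + 4 o\right) + 1\right) = 6 - \left(-15 + 4 o\right) = 21 - 4 o$)
$w{\left(m \right)} = 34 - 3 m$ ($w{\left(m \right)} = \left(m - \left(-21 + 4 m\right)\right) + 13 = \left(21 - 3 m\right) + 13 = 34 - 3 m$)
$\left(F{\left(33,-7 \right)} - 4611\right) + w{\left(-83 \right)} = \left(7 \left(-7\right) 33 - 4611\right) + \left(34 - -249\right) = \left(-1617 - 4611\right) + \left(34 + 249\right) = -6228 + 283 = -5945$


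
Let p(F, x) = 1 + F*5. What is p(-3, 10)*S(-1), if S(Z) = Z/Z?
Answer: -14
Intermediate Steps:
S(Z) = 1
p(F, x) = 1 + 5*F
p(-3, 10)*S(-1) = (1 + 5*(-3))*1 = (1 - 15)*1 = -14*1 = -14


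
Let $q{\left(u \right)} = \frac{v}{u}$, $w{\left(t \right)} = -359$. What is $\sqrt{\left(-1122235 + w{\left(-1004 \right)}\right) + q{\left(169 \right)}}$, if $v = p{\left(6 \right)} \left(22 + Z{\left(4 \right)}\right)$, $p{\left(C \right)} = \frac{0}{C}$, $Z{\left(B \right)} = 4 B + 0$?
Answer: $i \sqrt{1122594} \approx 1059.5 i$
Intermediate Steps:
$Z{\left(B \right)} = 4 B$
$p{\left(C \right)} = 0$
$v = 0$ ($v = 0 \left(22 + 4 \cdot 4\right) = 0 \left(22 + 16\right) = 0 \cdot 38 = 0$)
$q{\left(u \right)} = 0$ ($q{\left(u \right)} = \frac{0}{u} = 0$)
$\sqrt{\left(-1122235 + w{\left(-1004 \right)}\right) + q{\left(169 \right)}} = \sqrt{\left(-1122235 - 359\right) + 0} = \sqrt{-1122594 + 0} = \sqrt{-1122594} = i \sqrt{1122594}$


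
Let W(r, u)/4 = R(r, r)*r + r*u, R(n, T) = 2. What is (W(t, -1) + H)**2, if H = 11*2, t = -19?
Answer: 2916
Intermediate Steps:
W(r, u) = 8*r + 4*r*u (W(r, u) = 4*(2*r + r*u) = 8*r + 4*r*u)
H = 22
(W(t, -1) + H)**2 = (4*(-19)*(2 - 1) + 22)**2 = (4*(-19)*1 + 22)**2 = (-76 + 22)**2 = (-54)**2 = 2916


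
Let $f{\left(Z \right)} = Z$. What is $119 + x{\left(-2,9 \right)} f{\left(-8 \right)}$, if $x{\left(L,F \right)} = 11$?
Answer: $31$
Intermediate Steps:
$119 + x{\left(-2,9 \right)} f{\left(-8 \right)} = 119 + 11 \left(-8\right) = 119 - 88 = 31$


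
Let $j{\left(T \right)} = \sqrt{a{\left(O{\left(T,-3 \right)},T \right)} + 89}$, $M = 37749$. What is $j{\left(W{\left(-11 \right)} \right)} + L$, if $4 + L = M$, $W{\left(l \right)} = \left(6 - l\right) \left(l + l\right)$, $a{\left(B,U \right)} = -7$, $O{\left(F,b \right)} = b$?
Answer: $37745 + \sqrt{82} \approx 37754.0$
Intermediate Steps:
$W{\left(l \right)} = 2 l \left(6 - l\right)$ ($W{\left(l \right)} = \left(6 - l\right) 2 l = 2 l \left(6 - l\right)$)
$j{\left(T \right)} = \sqrt{82}$ ($j{\left(T \right)} = \sqrt{-7 + 89} = \sqrt{82}$)
$L = 37745$ ($L = -4 + 37749 = 37745$)
$j{\left(W{\left(-11 \right)} \right)} + L = \sqrt{82} + 37745 = 37745 + \sqrt{82}$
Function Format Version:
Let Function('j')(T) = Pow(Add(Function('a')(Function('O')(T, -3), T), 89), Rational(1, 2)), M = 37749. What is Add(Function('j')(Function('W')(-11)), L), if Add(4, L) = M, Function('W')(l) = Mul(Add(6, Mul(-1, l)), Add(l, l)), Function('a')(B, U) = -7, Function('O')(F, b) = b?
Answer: Add(37745, Pow(82, Rational(1, 2))) ≈ 37754.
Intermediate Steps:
Function('W')(l) = Mul(2, l, Add(6, Mul(-1, l))) (Function('W')(l) = Mul(Add(6, Mul(-1, l)), Mul(2, l)) = Mul(2, l, Add(6, Mul(-1, l))))
Function('j')(T) = Pow(82, Rational(1, 2)) (Function('j')(T) = Pow(Add(-7, 89), Rational(1, 2)) = Pow(82, Rational(1, 2)))
L = 37745 (L = Add(-4, 37749) = 37745)
Add(Function('j')(Function('W')(-11)), L) = Add(Pow(82, Rational(1, 2)), 37745) = Add(37745, Pow(82, Rational(1, 2)))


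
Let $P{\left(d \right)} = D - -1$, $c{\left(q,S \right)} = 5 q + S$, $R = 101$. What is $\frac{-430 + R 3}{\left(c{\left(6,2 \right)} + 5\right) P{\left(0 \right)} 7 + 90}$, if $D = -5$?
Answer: $\frac{127}{946} \approx 0.13425$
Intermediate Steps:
$c{\left(q,S \right)} = S + 5 q$
$P{\left(d \right)} = -4$ ($P{\left(d \right)} = -5 - -1 = -5 + 1 = -4$)
$\frac{-430 + R 3}{\left(c{\left(6,2 \right)} + 5\right) P{\left(0 \right)} 7 + 90} = \frac{-430 + 101 \cdot 3}{\left(\left(2 + 5 \cdot 6\right) + 5\right) \left(-4\right) 7 + 90} = \frac{-430 + 303}{\left(\left(2 + 30\right) + 5\right) \left(-4\right) 7 + 90} = - \frac{127}{\left(32 + 5\right) \left(-4\right) 7 + 90} = - \frac{127}{37 \left(-4\right) 7 + 90} = - \frac{127}{\left(-148\right) 7 + 90} = - \frac{127}{-1036 + 90} = - \frac{127}{-946} = \left(-127\right) \left(- \frac{1}{946}\right) = \frac{127}{946}$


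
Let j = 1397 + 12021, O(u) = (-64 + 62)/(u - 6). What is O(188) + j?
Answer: 1221037/91 ≈ 13418.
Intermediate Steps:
O(u) = -2/(-6 + u)
j = 13418
O(188) + j = -2/(-6 + 188) + 13418 = -2/182 + 13418 = -2*1/182 + 13418 = -1/91 + 13418 = 1221037/91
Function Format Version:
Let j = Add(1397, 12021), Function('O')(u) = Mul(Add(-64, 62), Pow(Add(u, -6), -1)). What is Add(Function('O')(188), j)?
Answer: Rational(1221037, 91) ≈ 13418.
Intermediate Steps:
Function('O')(u) = Mul(-2, Pow(Add(-6, u), -1))
j = 13418
Add(Function('O')(188), j) = Add(Mul(-2, Pow(Add(-6, 188), -1)), 13418) = Add(Mul(-2, Pow(182, -1)), 13418) = Add(Mul(-2, Rational(1, 182)), 13418) = Add(Rational(-1, 91), 13418) = Rational(1221037, 91)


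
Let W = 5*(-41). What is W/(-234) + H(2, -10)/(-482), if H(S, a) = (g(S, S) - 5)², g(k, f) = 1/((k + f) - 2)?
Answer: 188143/225576 ≈ 0.83406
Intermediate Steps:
W = -205
g(k, f) = 1/(-2 + f + k) (g(k, f) = 1/((f + k) - 2) = 1/(-2 + f + k))
H(S, a) = (-5 + 1/(-2 + 2*S))² (H(S, a) = (1/(-2 + S + S) - 5)² = (1/(-2 + 2*S) - 5)² = (-5 + 1/(-2 + 2*S))²)
W/(-234) + H(2, -10)/(-482) = -205/(-234) + ((-11 + 10*2)²/(4*(-1 + 2)²))/(-482) = -205*(-1/234) + ((¼)*(-11 + 20)²/1²)*(-1/482) = 205/234 + ((¼)*1*9²)*(-1/482) = 205/234 + ((¼)*1*81)*(-1/482) = 205/234 + (81/4)*(-1/482) = 205/234 - 81/1928 = 188143/225576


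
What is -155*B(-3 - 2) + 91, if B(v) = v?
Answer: 866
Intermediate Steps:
-155*B(-3 - 2) + 91 = -155*(-3 - 2) + 91 = -155*(-5) + 91 = 775 + 91 = 866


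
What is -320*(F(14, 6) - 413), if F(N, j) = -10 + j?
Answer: 133440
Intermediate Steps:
-320*(F(14, 6) - 413) = -320*((-10 + 6) - 413) = -320*(-4 - 413) = -320*(-417) = 133440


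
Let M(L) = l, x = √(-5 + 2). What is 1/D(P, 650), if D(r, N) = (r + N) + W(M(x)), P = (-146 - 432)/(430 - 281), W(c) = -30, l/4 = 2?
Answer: 149/91802 ≈ 0.0016231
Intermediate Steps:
l = 8 (l = 4*2 = 8)
x = I*√3 (x = √(-3) = I*√3 ≈ 1.732*I)
M(L) = 8
P = -578/149 ≈ -3.8792
D(r, N) = -30 + N + r (D(r, N) = (r + N) - 30 = (N + r) - 30 = -30 + N + r)
1/D(P, 650) = 1/(-30 + 650 - 578/149) = 1/(91802/149) = 149/91802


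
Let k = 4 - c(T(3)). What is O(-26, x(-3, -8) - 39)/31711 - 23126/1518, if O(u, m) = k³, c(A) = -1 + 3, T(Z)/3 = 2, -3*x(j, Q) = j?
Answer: -366668221/24068649 ≈ -15.234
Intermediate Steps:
x(j, Q) = -j/3
T(Z) = 6 (T(Z) = 3*2 = 6)
c(A) = 2
k = 2 (k = 4 - 1*2 = 4 - 2 = 2)
O(u, m) = 8 (O(u, m) = 2³ = 8)
O(-26, x(-3, -8) - 39)/31711 - 23126/1518 = 8/31711 - 23126/1518 = 8*(1/31711) - 23126*1/1518 = 8/31711 - 11563/759 = -366668221/24068649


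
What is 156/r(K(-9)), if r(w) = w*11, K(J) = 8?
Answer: 39/22 ≈ 1.7727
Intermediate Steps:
r(w) = 11*w
156/r(K(-9)) = 156/((11*8)) = 156/88 = 156*(1/88) = 39/22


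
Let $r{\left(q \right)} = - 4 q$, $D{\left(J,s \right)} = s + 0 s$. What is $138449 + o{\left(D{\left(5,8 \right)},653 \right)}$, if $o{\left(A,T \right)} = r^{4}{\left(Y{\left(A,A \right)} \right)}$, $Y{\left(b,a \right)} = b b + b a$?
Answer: $68719615185$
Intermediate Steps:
$Y{\left(b,a \right)} = b^{2} + a b$
$D{\left(J,s \right)} = s$ ($D{\left(J,s \right)} = s + 0 = s$)
$o{\left(A,T \right)} = 4096 A^{8}$ ($o{\left(A,T \right)} = \left(- 4 A \left(A + A\right)\right)^{4} = \left(- 4 A 2 A\right)^{4} = \left(- 4 \cdot 2 A^{2}\right)^{4} = \left(- 8 A^{2}\right)^{4} = 4096 A^{8}$)
$138449 + o{\left(D{\left(5,8 \right)},653 \right)} = 138449 + 4096 \cdot 8^{8} = 138449 + 4096 \cdot 16777216 = 138449 + 68719476736 = 68719615185$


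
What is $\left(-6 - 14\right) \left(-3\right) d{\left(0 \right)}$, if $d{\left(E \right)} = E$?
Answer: $0$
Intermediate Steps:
$\left(-6 - 14\right) \left(-3\right) d{\left(0 \right)} = \left(-6 - 14\right) \left(-3\right) 0 = \left(-20\right) \left(-3\right) 0 = 60 \cdot 0 = 0$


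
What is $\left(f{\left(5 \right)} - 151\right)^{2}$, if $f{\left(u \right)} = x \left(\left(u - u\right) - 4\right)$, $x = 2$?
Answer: $25281$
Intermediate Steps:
$f{\left(u \right)} = -8$ ($f{\left(u \right)} = 2 \left(\left(u - u\right) - 4\right) = 2 \left(0 - 4\right) = 2 \left(-4\right) = -8$)
$\left(f{\left(5 \right)} - 151\right)^{2} = \left(-8 - 151\right)^{2} = \left(-159\right)^{2} = 25281$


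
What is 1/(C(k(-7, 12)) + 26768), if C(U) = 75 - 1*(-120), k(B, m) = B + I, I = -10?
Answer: 1/26963 ≈ 3.7088e-5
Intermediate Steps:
k(B, m) = -10 + B (k(B, m) = B - 10 = -10 + B)
C(U) = 195 (C(U) = 75 + 120 = 195)
1/(C(k(-7, 12)) + 26768) = 1/(195 + 26768) = 1/26963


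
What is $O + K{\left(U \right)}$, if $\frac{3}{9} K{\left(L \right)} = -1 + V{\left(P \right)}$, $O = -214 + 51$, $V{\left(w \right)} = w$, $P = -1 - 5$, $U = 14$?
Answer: $-184$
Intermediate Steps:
$P = -6$
$O = -163$
$K{\left(L \right)} = -21$ ($K{\left(L \right)} = 3 \left(-1 - 6\right) = 3 \left(-7\right) = -21$)
$O + K{\left(U \right)} = -163 - 21 = -184$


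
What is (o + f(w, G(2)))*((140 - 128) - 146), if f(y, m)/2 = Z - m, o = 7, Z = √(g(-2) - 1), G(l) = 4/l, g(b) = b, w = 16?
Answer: -402 - 268*I*√3 ≈ -402.0 - 464.19*I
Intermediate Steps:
Z = I*√3 (Z = √(-2 - 1) = √(-3) = I*√3 ≈ 1.732*I)
f(y, m) = -2*m + 2*I*√3 (f(y, m) = 2*(I*√3 - m) = 2*(-m + I*√3) = -2*m + 2*I*√3)
(o + f(w, G(2)))*((140 - 128) - 146) = (7 + (-8/2 + 2*I*√3))*((140 - 128) - 146) = (7 + (-8/2 + 2*I*√3))*(12 - 146) = (7 + (-2*2 + 2*I*√3))*(-134) = (7 + (-4 + 2*I*√3))*(-134) = (3 + 2*I*√3)*(-134) = -402 - 268*I*√3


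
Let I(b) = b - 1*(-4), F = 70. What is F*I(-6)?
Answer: -140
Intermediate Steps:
I(b) = 4 + b (I(b) = b + 4 = 4 + b)
F*I(-6) = 70*(4 - 6) = 70*(-2) = -140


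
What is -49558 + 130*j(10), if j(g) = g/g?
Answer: -49428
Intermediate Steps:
j(g) = 1
-49558 + 130*j(10) = -49558 + 130*1 = -49558 + 130 = -49428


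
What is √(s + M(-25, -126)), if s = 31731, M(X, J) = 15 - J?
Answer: 8*√498 ≈ 178.53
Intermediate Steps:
√(s + M(-25, -126)) = √(31731 + (15 - 1*(-126))) = √(31731 + (15 + 126)) = √(31731 + 141) = √31872 = 8*√498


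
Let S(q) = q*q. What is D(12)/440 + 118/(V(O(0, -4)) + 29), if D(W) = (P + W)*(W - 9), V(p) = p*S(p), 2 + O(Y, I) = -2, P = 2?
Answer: -1009/308 ≈ -3.2760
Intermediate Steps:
S(q) = q²
O(Y, I) = -4 (O(Y, I) = -2 - 2 = -4)
V(p) = p³ (V(p) = p*p² = p³)
D(W) = (-9 + W)*(2 + W) (D(W) = (2 + W)*(W - 9) = (2 + W)*(-9 + W) = (-9 + W)*(2 + W))
D(12)/440 + 118/(V(O(0, -4)) + 29) = (-18 + 12² - 7*12)/440 + 118/((-4)³ + 29) = (-18 + 144 - 84)*(1/440) + 118/(-64 + 29) = 42*(1/440) + 118/(-35) = 21/220 + 118*(-1/35) = 21/220 - 118/35 = -1009/308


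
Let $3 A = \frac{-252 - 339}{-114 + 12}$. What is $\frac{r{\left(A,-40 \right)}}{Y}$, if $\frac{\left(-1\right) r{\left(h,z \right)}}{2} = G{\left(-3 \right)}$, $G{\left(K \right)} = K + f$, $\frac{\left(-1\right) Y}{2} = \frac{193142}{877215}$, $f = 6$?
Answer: $\frac{2631645}{193142} \approx 13.625$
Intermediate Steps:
$Y = - \frac{386284}{877215}$ ($Y = - 2 \cdot \frac{193142}{877215} = - 2 \cdot 193142 \cdot \frac{1}{877215} = \left(-2\right) \frac{193142}{877215} = - \frac{386284}{877215} \approx -0.44035$)
$G{\left(K \right)} = 6 + K$ ($G{\left(K \right)} = K + 6 = 6 + K$)
$A = \frac{197}{102}$ ($A = \frac{\left(-252 - 339\right) \frac{1}{-114 + 12}}{3} = \frac{\left(-591\right) \frac{1}{-102}}{3} = \frac{\left(-591\right) \left(- \frac{1}{102}\right)}{3} = \frac{1}{3} \cdot \frac{197}{34} = \frac{197}{102} \approx 1.9314$)
$r{\left(h,z \right)} = -6$ ($r{\left(h,z \right)} = - 2 \left(6 - 3\right) = \left(-2\right) 3 = -6$)
$\frac{r{\left(A,-40 \right)}}{Y} = - \frac{6}{- \frac{386284}{877215}} = \left(-6\right) \left(- \frac{877215}{386284}\right) = \frac{2631645}{193142}$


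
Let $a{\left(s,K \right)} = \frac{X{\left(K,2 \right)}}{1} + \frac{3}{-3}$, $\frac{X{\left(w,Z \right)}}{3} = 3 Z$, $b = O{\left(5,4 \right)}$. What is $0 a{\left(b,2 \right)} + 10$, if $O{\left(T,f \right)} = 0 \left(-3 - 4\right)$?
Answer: $10$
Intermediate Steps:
$O{\left(T,f \right)} = 0$ ($O{\left(T,f \right)} = 0 \left(-7\right) = 0$)
$b = 0$
$X{\left(w,Z \right)} = 9 Z$ ($X{\left(w,Z \right)} = 3 \cdot 3 Z = 9 Z$)
$a{\left(s,K \right)} = 17$ ($a{\left(s,K \right)} = \frac{9 \cdot 2}{1} + \frac{3}{-3} = 18 \cdot 1 + 3 \left(- \frac{1}{3}\right) = 18 - 1 = 17$)
$0 a{\left(b,2 \right)} + 10 = 0 \cdot 17 + 10 = 0 + 10 = 10$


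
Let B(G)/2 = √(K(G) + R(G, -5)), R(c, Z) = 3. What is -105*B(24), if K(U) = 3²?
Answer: -420*√3 ≈ -727.46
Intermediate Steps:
K(U) = 9
B(G) = 4*√3 (B(G) = 2*√(9 + 3) = 2*√12 = 2*(2*√3) = 4*√3)
-105*B(24) = -420*√3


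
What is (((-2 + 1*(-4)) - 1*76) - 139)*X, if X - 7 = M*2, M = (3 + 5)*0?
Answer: -1547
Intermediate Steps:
M = 0 (M = 8*0 = 0)
X = 7 (X = 7 + 0*2 = 7 + 0 = 7)
(((-2 + 1*(-4)) - 1*76) - 139)*X = (((-2 + 1*(-4)) - 1*76) - 139)*7 = (((-2 - 4) - 76) - 139)*7 = ((-6 - 76) - 139)*7 = (-82 - 139)*7 = -221*7 = -1547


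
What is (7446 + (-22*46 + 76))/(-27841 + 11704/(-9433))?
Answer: -61408830/262635857 ≈ -0.23382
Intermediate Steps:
(7446 + (-22*46 + 76))/(-27841 + 11704/(-9433)) = (7446 + (-1012 + 76))/(-27841 + 11704*(-1/9433)) = (7446 - 936)/(-27841 - 11704/9433) = 6510/(-262635857/9433) = 6510*(-9433/262635857) = -61408830/262635857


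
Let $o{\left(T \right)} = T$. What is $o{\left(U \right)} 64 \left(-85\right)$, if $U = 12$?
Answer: $-65280$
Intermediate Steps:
$o{\left(U \right)} 64 \left(-85\right) = 12 \cdot 64 \left(-85\right) = 768 \left(-85\right) = -65280$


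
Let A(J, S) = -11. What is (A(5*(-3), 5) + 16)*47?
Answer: 235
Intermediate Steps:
(A(5*(-3), 5) + 16)*47 = (-11 + 16)*47 = 5*47 = 235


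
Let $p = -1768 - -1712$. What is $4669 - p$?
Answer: $4725$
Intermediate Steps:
$p = -56$ ($p = -1768 + 1712 = -56$)
$4669 - p = 4669 - -56 = 4669 + 56 = 4725$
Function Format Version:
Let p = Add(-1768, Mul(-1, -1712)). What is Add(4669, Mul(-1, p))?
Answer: 4725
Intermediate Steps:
p = -56 (p = Add(-1768, 1712) = -56)
Add(4669, Mul(-1, p)) = Add(4669, Mul(-1, -56)) = Add(4669, 56) = 4725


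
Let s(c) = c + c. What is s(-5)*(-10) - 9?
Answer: 91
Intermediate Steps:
s(c) = 2*c
s(-5)*(-10) - 9 = (2*(-5))*(-10) - 9 = -10*(-10) - 9 = 100 - 9 = 91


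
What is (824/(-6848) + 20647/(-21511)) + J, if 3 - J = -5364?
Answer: 98804914207/18413416 ≈ 5365.9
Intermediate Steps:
J = 5367 (J = 3 - 1*(-5364) = 3 + 5364 = 5367)
(824/(-6848) + 20647/(-21511)) + J = (824/(-6848) + 20647/(-21511)) + 5367 = (824*(-1/6848) + 20647*(-1/21511)) + 5367 = (-103/856 - 20647/21511) + 5367 = -19889465/18413416 + 5367 = 98804914207/18413416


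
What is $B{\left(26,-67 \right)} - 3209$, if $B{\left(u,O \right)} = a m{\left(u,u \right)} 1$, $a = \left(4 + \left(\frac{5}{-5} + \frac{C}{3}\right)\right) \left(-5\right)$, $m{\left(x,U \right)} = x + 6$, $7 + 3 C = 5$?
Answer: $- \frac{32881}{9} \approx -3653.4$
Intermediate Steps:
$C = - \frac{2}{3}$ ($C = - \frac{7}{3} + \frac{1}{3} \cdot 5 = - \frac{7}{3} + \frac{5}{3} = - \frac{2}{3} \approx -0.66667$)
$m{\left(x,U \right)} = 6 + x$
$a = - \frac{125}{9}$ ($a = \left(4 + \left(\frac{5}{-5} - \frac{2}{3 \cdot 3}\right)\right) \left(-5\right) = \left(4 + \left(5 \left(- \frac{1}{5}\right) - \frac{2}{9}\right)\right) \left(-5\right) = \left(4 - \frac{11}{9}\right) \left(-5\right) = \frac{25}{9} \left(-5\right) = - \frac{125}{9} \approx -13.889$)
$B{\left(u,O \right)} = - \frac{250}{3} - \frac{125 u}{9}$ ($B{\left(u,O \right)} = - \frac{125 \left(6 + u\right)}{9} \cdot 1 = \left(- \frac{250}{3} - \frac{125 u}{9}\right) 1 = - \frac{250}{3} - \frac{125 u}{9}$)
$B{\left(26,-67 \right)} - 3209 = \left(- \frac{250}{3} - \frac{3250}{9}\right) - 3209 = - \frac{4000}{9} - 3209 = - \frac{32881}{9}$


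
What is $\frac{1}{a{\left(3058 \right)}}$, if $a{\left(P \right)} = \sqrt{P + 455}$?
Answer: $\frac{\sqrt{3513}}{3513} \approx 0.016872$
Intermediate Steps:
$a{\left(P \right)} = \sqrt{455 + P}$
$\frac{1}{a{\left(3058 \right)}} = \frac{1}{\sqrt{455 + 3058}} = \frac{1}{\sqrt{3513}} = \frac{\sqrt{3513}}{3513}$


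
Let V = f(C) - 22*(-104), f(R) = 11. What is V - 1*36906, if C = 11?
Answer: -34607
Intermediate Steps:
V = 2299 (V = 11 - 22*(-104) = 11 + 2288 = 2299)
V - 1*36906 = 2299 - 1*36906 = 2299 - 36906 = -34607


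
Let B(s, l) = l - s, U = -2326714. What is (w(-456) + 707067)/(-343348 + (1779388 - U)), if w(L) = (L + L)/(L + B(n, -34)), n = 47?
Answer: 5502839/29284042 ≈ 0.18791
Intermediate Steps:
w(L) = 2*L/(-81 + L) (w(L) = (L + L)/(L + (-34 - 1*47)) = (2*L)/(L + (-34 - 47)) = (2*L)/(L - 81) = (2*L)/(-81 + L) = 2*L/(-81 + L))
(w(-456) + 707067)/(-343348 + (1779388 - U)) = (2*(-456)/(-81 - 456) + 707067)/(-343348 + (1779388 - 1*(-2326714))) = (2*(-456)/(-537) + 707067)/(-343348 + (1779388 + 2326714)) = (2*(-456)*(-1/537) + 707067)/(-343348 + 4106102) = (304/179 + 707067)/3762754 = (126565297/179)*(1/3762754) = 5502839/29284042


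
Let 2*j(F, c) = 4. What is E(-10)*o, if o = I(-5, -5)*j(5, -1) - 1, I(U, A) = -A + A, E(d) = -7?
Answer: 7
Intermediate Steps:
j(F, c) = 2 (j(F, c) = (½)*4 = 2)
I(U, A) = 0
o = -1 (o = 0*2 - 1 = 0 - 1 = -1)
E(-10)*o = -7*(-1) = 7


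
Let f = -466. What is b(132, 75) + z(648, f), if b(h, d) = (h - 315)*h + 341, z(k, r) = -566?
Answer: -24381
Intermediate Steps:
b(h, d) = 341 + h*(-315 + h) (b(h, d) = (-315 + h)*h + 341 = h*(-315 + h) + 341 = 341 + h*(-315 + h))
b(132, 75) + z(648, f) = (341 + 132**2 - 315*132) - 566 = (341 + 17424 - 41580) - 566 = -23815 - 566 = -24381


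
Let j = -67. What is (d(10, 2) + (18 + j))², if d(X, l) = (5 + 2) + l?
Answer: 1600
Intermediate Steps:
d(X, l) = 7 + l
(d(10, 2) + (18 + j))² = ((7 + 2) + (18 - 67))² = (9 - 49)² = (-40)² = 1600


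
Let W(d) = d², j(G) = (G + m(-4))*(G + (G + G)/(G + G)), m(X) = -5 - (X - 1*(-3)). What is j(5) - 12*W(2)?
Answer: -42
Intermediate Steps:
m(X) = -8 - X (m(X) = -5 - (X + 3) = -5 - (3 + X) = -5 + (-3 - X) = -8 - X)
j(G) = (1 + G)*(-4 + G) (j(G) = (G + (-8 - 1*(-4)))*(G + (G + G)/(G + G)) = (G + (-8 + 4))*(G + (2*G)/((2*G))) = (G - 4)*(G + (2*G)*(1/(2*G))) = (-4 + G)*(G + 1) = (-4 + G)*(1 + G) = (1 + G)*(-4 + G))
j(5) - 12*W(2) = (-4 + 5² - 3*5) - 12*2² = (-4 + 25 - 15) - 12*4 = 6 - 48 = -42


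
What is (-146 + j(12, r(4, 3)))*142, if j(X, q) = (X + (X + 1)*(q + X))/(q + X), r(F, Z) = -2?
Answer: -93578/5 ≈ -18716.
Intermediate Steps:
j(X, q) = (X + (1 + X)*(X + q))/(X + q)
(-146 + j(12, r(4, 3)))*142 = (-146 + (-2 + 12² + 2*12 + 12*(-2))/(12 - 2))*142 = (-146 + (-2 + 144 + 24 - 24)/10)*142 = (-146 + (⅒)*142)*142 = (-146 + 71/5)*142 = -659/5*142 = -93578/5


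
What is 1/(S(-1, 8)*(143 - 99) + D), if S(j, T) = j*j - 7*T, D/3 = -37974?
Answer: -1/116342 ≈ -8.5954e-6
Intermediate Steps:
D = -113922 (D = 3*(-37974) = -113922)
S(j, T) = j² - 7*T
1/(S(-1, 8)*(143 - 99) + D) = 1/(((-1)² - 7*8)*(143 - 99) - 113922) = 1/((1 - 56)*44 - 113922) = 1/(-55*44 - 113922) = 1/(-2420 - 113922) = 1/(-116342) = -1/116342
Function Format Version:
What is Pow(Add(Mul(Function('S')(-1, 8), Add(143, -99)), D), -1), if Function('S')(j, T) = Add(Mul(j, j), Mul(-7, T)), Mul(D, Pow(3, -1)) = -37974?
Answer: Rational(-1, 116342) ≈ -8.5954e-6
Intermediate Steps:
D = -113922 (D = Mul(3, -37974) = -113922)
Function('S')(j, T) = Add(Pow(j, 2), Mul(-7, T))
Pow(Add(Mul(Function('S')(-1, 8), Add(143, -99)), D), -1) = Pow(Add(Mul(Add(Pow(-1, 2), Mul(-7, 8)), Add(143, -99)), -113922), -1) = Pow(Add(Mul(Add(1, -56), 44), -113922), -1) = Pow(Add(Mul(-55, 44), -113922), -1) = Pow(Add(-2420, -113922), -1) = Pow(-116342, -1) = Rational(-1, 116342)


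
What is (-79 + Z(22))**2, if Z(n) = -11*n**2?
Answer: 29192409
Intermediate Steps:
(-79 + Z(22))**2 = (-79 - 11*22**2)**2 = (-79 - 11*484)**2 = (-79 - 5324)**2 = (-5403)**2 = 29192409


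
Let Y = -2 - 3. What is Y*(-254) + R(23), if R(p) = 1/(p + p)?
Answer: 58421/46 ≈ 1270.0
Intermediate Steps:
R(p) = 1/(2*p)
Y = -5
Y*(-254) + R(23) = -5*(-254) + (1/2)/23 = 1270 + (1/2)*(1/23) = 1270 + 1/46 = 58421/46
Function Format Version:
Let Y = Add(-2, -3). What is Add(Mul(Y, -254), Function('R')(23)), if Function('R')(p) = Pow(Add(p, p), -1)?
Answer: Rational(58421, 46) ≈ 1270.0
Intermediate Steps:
Function('R')(p) = Mul(Rational(1, 2), Pow(p, -1)) (Function('R')(p) = Pow(Mul(2, p), -1) = Mul(Rational(1, 2), Pow(p, -1)))
Y = -5
Add(Mul(Y, -254), Function('R')(23)) = Add(Mul(-5, -254), Mul(Rational(1, 2), Pow(23, -1))) = Add(1270, Mul(Rational(1, 2), Rational(1, 23))) = Add(1270, Rational(1, 46)) = Rational(58421, 46)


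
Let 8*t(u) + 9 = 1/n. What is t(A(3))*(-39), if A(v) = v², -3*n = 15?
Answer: 897/20 ≈ 44.850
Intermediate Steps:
n = -5 (n = -⅓*15 = -5)
t(u) = -23/20 (t(u) = -9/8 + (⅛)/(-5) = -9/8 + (⅛)*(-⅕) = -9/8 - 1/40 = -23/20)
t(A(3))*(-39) = -23/20*(-39) = 897/20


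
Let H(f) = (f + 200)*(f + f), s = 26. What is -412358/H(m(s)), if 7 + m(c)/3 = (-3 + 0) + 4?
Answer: 206179/3276 ≈ 62.936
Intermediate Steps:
m(c) = -18 (m(c) = -21 + 3*((-3 + 0) + 4) = -21 + 3*(-3 + 4) = -21 + 3*1 = -21 + 3 = -18)
H(f) = 2*f*(200 + f) (H(f) = (200 + f)*(2*f) = 2*f*(200 + f))
-412358/H(m(s)) = -412358*(-1/(36*(200 - 18))) = -412358/(2*(-18)*182) = -412358/(-6552) = -412358*(-1/6552) = 206179/3276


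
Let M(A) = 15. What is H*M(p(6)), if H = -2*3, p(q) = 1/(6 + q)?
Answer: -90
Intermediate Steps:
H = -6
H*M(p(6)) = -6*15 = -90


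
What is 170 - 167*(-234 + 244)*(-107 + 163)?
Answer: -93350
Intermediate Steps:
170 - 167*(-234 + 244)*(-107 + 163) = 170 - 1670*56 = 170 - 167*560 = 170 - 93520 = -93350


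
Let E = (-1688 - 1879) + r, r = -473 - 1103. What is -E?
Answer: 5143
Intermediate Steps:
r = -1576
E = -5143 (E = (-1688 - 1879) - 1576 = -3567 - 1576 = -5143)
-E = -1*(-5143) = 5143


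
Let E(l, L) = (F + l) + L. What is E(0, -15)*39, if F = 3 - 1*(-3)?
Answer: -351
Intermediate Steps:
F = 6 (F = 3 + 3 = 6)
E(l, L) = 6 + L + l (E(l, L) = (6 + l) + L = 6 + L + l)
E(0, -15)*39 = (6 - 15 + 0)*39 = -9*39 = -351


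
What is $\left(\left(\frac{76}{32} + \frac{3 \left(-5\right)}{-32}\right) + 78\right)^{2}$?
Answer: $\frac{6692569}{1024} \approx 6535.7$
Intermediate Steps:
$\left(\left(\frac{76}{32} + \frac{3 \left(-5\right)}{-32}\right) + 78\right)^{2} = \left(\left(76 \cdot \frac{1}{32} - - \frac{15}{32}\right) + 78\right)^{2} = \left(\left(\frac{19}{8} + \frac{15}{32}\right) + 78\right)^{2} = \left(\frac{91}{32} + 78\right)^{2} = \left(\frac{2587}{32}\right)^{2} = \frac{6692569}{1024}$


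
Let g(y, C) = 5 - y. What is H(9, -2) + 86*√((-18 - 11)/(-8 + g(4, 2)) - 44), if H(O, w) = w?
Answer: -2 + 258*I*√217/7 ≈ -2.0 + 542.94*I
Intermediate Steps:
H(9, -2) + 86*√((-18 - 11)/(-8 + g(4, 2)) - 44) = -2 + 86*√((-18 - 11)/(-8 + (5 - 1*4)) - 44) = -2 + 86*√(-29/(-8 + (5 - 4)) - 44) = -2 + 86*√(-29/(-8 + 1) - 44) = -2 + 86*√(-29/(-7) - 44) = -2 + 86*√(-29*(-⅐) - 44) = -2 + 86*√(29/7 - 44) = -2 + 86*√(-279/7) = -2 + 86*(3*I*√217/7) = -2 + 258*I*√217/7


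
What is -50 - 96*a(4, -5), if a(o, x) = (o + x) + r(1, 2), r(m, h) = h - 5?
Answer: 334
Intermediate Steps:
r(m, h) = -5 + h
a(o, x) = -3 + o + x (a(o, x) = (o + x) + (-5 + 2) = (o + x) - 3 = -3 + o + x)
-50 - 96*a(4, -5) = -50 - 96*(-3 + 4 - 5) = -50 - 96*(-4) = -50 + 384 = 334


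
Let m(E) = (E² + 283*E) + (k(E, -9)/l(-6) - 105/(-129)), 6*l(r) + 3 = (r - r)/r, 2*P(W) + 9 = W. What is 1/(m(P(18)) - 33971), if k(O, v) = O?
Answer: -172/5621895 ≈ -3.0595e-5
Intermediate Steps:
P(W) = -9/2 + W/2
l(r) = -½ (l(r) = -½ + ((r - r)/r)/6 = -½ + (0/r)/6 = -½ + (⅙)*0 = -½ + 0 = -½)
m(E) = 35/43 + E² + 281*E (m(E) = (E² + 283*E) + (E/(-½) - 105/(-129)) = (E² + 283*E) + (E*(-2) - 105*(-1/129)) = (E² + 283*E) + (-2*E + 35/43) = (E² + 283*E) + (35/43 - 2*E) = 35/43 + E² + 281*E)
1/(m(P(18)) - 33971) = 1/((35/43 + (-9/2 + (½)*18)² + 281*(-9/2 + (½)*18)) - 33971) = 1/((35/43 + (-9/2 + 9)² + 281*(-9/2 + 9)) - 33971) = 1/((35/43 + (9/2)² + 281*(9/2)) - 33971) = 1/((35/43 + 81/4 + 2529/2) - 33971) = 1/(221117/172 - 33971) = 1/(-5621895/172) = -172/5621895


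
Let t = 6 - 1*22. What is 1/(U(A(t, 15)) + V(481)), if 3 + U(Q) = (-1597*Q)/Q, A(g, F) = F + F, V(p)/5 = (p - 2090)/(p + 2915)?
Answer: -3396/5441645 ≈ -0.00062408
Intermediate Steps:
V(p) = 5*(-2090 + p)/(2915 + p) (V(p) = 5*((p - 2090)/(p + 2915)) = 5*((-2090 + p)/(2915 + p)) = 5*(-2090 + p)/(2915 + p))
t = -16 (t = 6 - 22 = -16)
A(g, F) = 2*F
U(Q) = -1600 (U(Q) = -3 + (-1597*Q)/Q = -3 - 1597 = -1600)
1/(U(A(t, 15)) + V(481)) = 1/(-1600 + 5*(-2090 + 481)/(2915 + 481)) = 1/(-1600 + 5*(-1609)/3396) = 1/(-1600 + 5*(1/3396)*(-1609)) = 1/(-1600 - 8045/3396) = 1/(-5441645/3396) = -3396/5441645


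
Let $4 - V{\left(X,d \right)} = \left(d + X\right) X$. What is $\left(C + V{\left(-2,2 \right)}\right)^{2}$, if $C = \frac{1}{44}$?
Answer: $\frac{31329}{1936} \approx 16.182$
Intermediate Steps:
$V{\left(X,d \right)} = 4 - X \left(X + d\right)$ ($V{\left(X,d \right)} = 4 - \left(d + X\right) X = 4 - \left(X + d\right) X = 4 - X \left(X + d\right)$)
$C = \frac{1}{44} \approx 0.022727$
$\left(C + V{\left(-2,2 \right)}\right)^{2} = \left(\frac{1}{44} - -4\right)^{2} = \left(\frac{1}{44} + \left(4 - 4 + 4\right)\right)^{2} = \left(\frac{1}{44} + 4\right)^{2} = \left(\frac{177}{44}\right)^{2} = \frac{31329}{1936}$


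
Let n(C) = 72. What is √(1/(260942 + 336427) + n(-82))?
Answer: √25693180592961/597369 ≈ 8.4853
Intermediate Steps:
√(1/(260942 + 336427) + n(-82)) = √(1/(260942 + 336427) + 72) = √(1/597369 + 72) = √(43010569/597369) = √25693180592961/597369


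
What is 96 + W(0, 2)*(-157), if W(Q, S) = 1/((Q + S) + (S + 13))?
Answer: 1475/17 ≈ 86.765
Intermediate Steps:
W(Q, S) = 1/(13 + Q + 2*S) (W(Q, S) = 1/((Q + S) + (13 + S)) = 1/(13 + Q + 2*S))
96 + W(0, 2)*(-157) = 96 - 157/(13 + 0 + 2*2) = 96 - 157/(13 + 0 + 4) = 96 - 157/17 = 1475/17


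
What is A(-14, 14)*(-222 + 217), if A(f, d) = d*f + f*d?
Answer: 1960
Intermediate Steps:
A(f, d) = 2*d*f (A(f, d) = d*f + d*f = 2*d*f)
A(-14, 14)*(-222 + 217) = (2*14*(-14))*(-222 + 217) = -392*(-5) = 1960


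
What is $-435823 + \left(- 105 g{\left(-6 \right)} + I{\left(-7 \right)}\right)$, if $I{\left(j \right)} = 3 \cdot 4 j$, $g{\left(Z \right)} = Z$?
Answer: $-435277$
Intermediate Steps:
$I{\left(j \right)} = 12 j$
$-435823 + \left(- 105 g{\left(-6 \right)} + I{\left(-7 \right)}\right) = -435823 + \left(\left(-105\right) \left(-6\right) + 12 \left(-7\right)\right) = -435823 + \left(630 - 84\right) = -435823 + 546 = -435277$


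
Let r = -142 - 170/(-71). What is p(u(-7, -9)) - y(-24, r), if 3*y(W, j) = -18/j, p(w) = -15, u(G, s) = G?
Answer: -24851/1652 ≈ -15.043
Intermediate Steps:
r = -9912/71 (r = -142 - 170*(-1/71) = -142 + 170/71 = -9912/71 ≈ -139.61)
y(W, j) = -6/j (y(W, j) = (-18/j)/3 = -6/j)
p(u(-7, -9)) - y(-24, r) = -15 - (-6)/(-9912/71) = -15 - (-6)*(-71)/9912 = -15 - 1*71/1652 = -15 - 71/1652 = -24851/1652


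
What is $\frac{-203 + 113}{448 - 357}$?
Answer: $- \frac{90}{91} \approx -0.98901$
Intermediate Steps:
$\frac{-203 + 113}{448 - 357} = - \frac{90}{91}$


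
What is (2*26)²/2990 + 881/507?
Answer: 154043/58305 ≈ 2.6420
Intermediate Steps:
(2*26)²/2990 + 881/507 = 52²*(1/2990) + 881*(1/507) = 2704*(1/2990) + 881/507 = 104/115 + 881/507 = 154043/58305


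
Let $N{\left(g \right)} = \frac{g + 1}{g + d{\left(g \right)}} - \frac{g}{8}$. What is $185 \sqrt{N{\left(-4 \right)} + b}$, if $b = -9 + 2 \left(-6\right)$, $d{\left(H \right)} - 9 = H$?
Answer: $\frac{185 i \sqrt{94}}{2} \approx 896.82 i$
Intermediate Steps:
$d{\left(H \right)} = 9 + H$
$N{\left(g \right)} = - \frac{g}{8} + \frac{1 + g}{9 + 2 g}$ ($N{\left(g \right)} = \frac{g + 1}{g + \left(9 + g\right)} - \frac{g}{8} = \frac{1 + g}{9 + 2 g} - g \frac{1}{8} = \frac{1 + g}{9 + 2 g} - \frac{g}{8} = - \frac{g}{8} + \frac{1 + g}{9 + 2 g}$)
$b = -21$ ($b = -9 - 12 = -21$)
$185 \sqrt{N{\left(-4 \right)} + b} = 185 \sqrt{\frac{8 - -4 - 2 \left(-4\right)^{2}}{8 \left(9 + 2 \left(-4\right)\right)} - 21} = 185 \sqrt{\frac{8 + 4 - 32}{8 \left(9 - 8\right)} - 21} = 185 \sqrt{\frac{8 + 4 - 32}{8 \cdot 1} - 21} = 185 \sqrt{\frac{1}{8} \cdot 1 \left(-20\right) - 21} = 185 \sqrt{- \frac{5}{2} - 21} = 185 \sqrt{- \frac{47}{2}} = 185 \frac{i \sqrt{94}}{2} = \frac{185 i \sqrt{94}}{2}$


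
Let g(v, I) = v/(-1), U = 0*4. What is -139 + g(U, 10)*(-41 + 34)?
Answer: -139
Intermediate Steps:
U = 0
g(v, I) = -v (g(v, I) = v*(-1) = -v)
-139 + g(U, 10)*(-41 + 34) = -139 + (-1*0)*(-41 + 34) = -139 + 0*(-7) = -139 + 0 = -139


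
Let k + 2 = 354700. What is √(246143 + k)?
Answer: √600841 ≈ 775.14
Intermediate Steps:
k = 354698 (k = -2 + 354700 = 354698)
√(246143 + k) = √(246143 + 354698) = √600841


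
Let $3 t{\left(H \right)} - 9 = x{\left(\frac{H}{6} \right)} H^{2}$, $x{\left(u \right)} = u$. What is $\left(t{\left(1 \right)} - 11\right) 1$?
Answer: $- \frac{143}{18} \approx -7.9444$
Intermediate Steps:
$t{\left(H \right)} = 3 + \frac{H^{3}}{18}$ ($t{\left(H \right)} = 3 + \frac{\frac{H}{6} H^{2}}{3} = 3 + \frac{\frac{1}{6} H^{3}}{3} = 3 + \frac{H^{3}}{18}$)
$\left(t{\left(1 \right)} - 11\right) 1 = \left(\left(3 + \frac{1^{3}}{18}\right) - 11\right) 1 = \left(\left(3 + \frac{1}{18} \cdot 1\right) - 11\right) 1 = \left(\left(3 + \frac{1}{18}\right) - 11\right) 1 = \left(\frac{55}{18} - 11\right) 1 = \left(- \frac{143}{18}\right) 1 = - \frac{143}{18}$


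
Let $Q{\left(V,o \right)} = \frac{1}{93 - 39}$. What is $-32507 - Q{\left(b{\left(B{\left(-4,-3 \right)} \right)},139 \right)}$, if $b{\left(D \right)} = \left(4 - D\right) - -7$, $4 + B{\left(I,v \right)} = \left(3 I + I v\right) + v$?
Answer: $- \frac{1755379}{54} \approx -32507.0$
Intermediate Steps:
$B{\left(I,v \right)} = -4 + v + 3 I + I v$ ($B{\left(I,v \right)} = -4 + \left(\left(3 I + I v\right) + v\right) = -4 + \left(v + 3 I + I v\right) = -4 + v + 3 I + I v$)
$b{\left(D \right)} = 11 - D$ ($b{\left(D \right)} = \left(4 - D\right) + 7 = 11 - D$)
$Q{\left(V,o \right)} = \frac{1}{54}$
$-32507 - Q{\left(b{\left(B{\left(-4,-3 \right)} \right)},139 \right)} = -32507 - \frac{1}{54} = - \frac{1755379}{54}$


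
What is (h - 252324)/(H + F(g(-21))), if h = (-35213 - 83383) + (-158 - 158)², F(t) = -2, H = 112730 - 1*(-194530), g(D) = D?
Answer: -135532/153629 ≈ -0.88220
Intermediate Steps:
H = 307260 (H = 112730 + 194530 = 307260)
h = -18740 (h = -118596 + (-316)² = -118596 + 99856 = -18740)
(h - 252324)/(H + F(g(-21))) = (-18740 - 252324)/(307260 - 2) = -271064/307258 = -271064*1/307258 = -135532/153629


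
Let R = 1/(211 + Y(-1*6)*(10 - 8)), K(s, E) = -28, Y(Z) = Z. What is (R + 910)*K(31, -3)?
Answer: -5070548/199 ≈ -25480.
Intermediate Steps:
R = 1/199 (R = 1/(211 + (-1*6)*(10 - 8)) = 1/(211 - 6*2) = 1/(211 - 12) = 1/199 ≈ 0.0050251)
(R + 910)*K(31, -3) = (1/199 + 910)*(-28) = (181091/199)*(-28) = -5070548/199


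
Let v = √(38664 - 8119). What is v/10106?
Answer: √30545/10106 ≈ 0.017294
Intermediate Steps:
v = √30545 ≈ 174.77
v/10106 = √30545/10106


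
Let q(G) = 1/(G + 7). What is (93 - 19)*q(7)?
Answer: 37/7 ≈ 5.2857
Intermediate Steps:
q(G) = 1/(7 + G)
(93 - 19)*q(7) = (93 - 19)/(7 + 7) = 74/14 = 74*(1/14) = 37/7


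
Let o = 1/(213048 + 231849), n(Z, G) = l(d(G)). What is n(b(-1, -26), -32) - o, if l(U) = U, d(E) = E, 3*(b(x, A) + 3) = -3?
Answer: -14236705/444897 ≈ -32.000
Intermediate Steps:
b(x, A) = -4 (b(x, A) = -3 + (⅓)*(-3) = -3 - 1 = -4)
n(Z, G) = G
o = 1/444897 ≈ 2.2477e-6
n(b(-1, -26), -32) - o = -32 - 1*1/444897 = -32 - 1/444897 = -14236705/444897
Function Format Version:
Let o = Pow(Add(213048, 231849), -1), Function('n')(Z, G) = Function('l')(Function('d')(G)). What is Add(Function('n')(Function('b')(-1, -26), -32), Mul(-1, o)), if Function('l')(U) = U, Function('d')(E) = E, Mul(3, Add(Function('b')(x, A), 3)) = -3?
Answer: Rational(-14236705, 444897) ≈ -32.000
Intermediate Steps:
Function('b')(x, A) = -4 (Function('b')(x, A) = Add(-3, Mul(Rational(1, 3), -3)) = Add(-3, -1) = -4)
Function('n')(Z, G) = G
o = Rational(1, 444897) (o = Pow(444897, -1) = Rational(1, 444897) ≈ 2.2477e-6)
Add(Function('n')(Function('b')(-1, -26), -32), Mul(-1, o)) = Add(-32, Mul(-1, Rational(1, 444897))) = Add(-32, Rational(-1, 444897)) = Rational(-14236705, 444897)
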